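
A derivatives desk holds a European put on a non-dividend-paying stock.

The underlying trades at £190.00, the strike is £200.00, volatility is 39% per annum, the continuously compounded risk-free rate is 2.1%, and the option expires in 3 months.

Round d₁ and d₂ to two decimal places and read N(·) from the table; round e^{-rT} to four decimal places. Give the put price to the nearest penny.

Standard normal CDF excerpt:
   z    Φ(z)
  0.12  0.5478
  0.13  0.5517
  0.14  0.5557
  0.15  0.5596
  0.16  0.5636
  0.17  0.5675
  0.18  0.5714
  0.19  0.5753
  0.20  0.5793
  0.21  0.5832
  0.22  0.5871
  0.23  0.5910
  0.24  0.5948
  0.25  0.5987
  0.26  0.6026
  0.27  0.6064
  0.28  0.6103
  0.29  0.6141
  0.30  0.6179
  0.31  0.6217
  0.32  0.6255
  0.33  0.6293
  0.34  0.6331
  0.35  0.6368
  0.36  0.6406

£19.62

T = 0.25;  σ√T = 0.1950
ln(S/K) + (r + σ²/2)T = ln(190/200) + (0.021 + 0.39²/2)·0.25 = -0.0513 + 0.0243 = -0.0270
d₁ = -0.0270 / 0.1950 = -0.1386 ≈ -0.14
d₂ = d₁ − σ√T = -0.1386 − 0.1950 = -0.3336 ≈ -0.33
exp(−rT) = exp(−0.021·0.25) = 0.9948
N(−d₂) = N(0.33) = 0.6293;  N(−d₁) = N(0.14) = 0.5557
P = 200·0.9948·0.6293 − 190·0.5557 = 125.2055 − 105.5830 = 19.6225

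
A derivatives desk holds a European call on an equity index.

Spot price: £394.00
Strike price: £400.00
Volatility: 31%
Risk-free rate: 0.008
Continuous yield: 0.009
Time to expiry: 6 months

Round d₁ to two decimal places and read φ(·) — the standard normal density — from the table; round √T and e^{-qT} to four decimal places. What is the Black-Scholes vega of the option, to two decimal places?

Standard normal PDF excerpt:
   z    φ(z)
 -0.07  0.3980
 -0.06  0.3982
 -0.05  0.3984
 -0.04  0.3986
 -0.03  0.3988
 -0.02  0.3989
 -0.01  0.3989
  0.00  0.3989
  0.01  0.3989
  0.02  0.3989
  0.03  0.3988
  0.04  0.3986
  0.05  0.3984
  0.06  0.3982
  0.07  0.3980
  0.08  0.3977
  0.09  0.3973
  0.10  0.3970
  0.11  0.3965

T = 0.5;  σ√T = 0.2192
d₁ = [ln(394/400) + (0.008 − 0.009 + 0.31²/2)·0.5] / 0.2192 = [-0.0151 + 0.0235] / 0.2192 = 0.0384 ⇒ 0.04
√T = √0.5 = 0.7071
φ(d₁) = φ(0.04) = 0.3986
exp(−qT) = exp(−0.009·0.5) = 0.9955
vega = S·exp(−qT)·φ(d₁)·√T = 394·0.9955·0.3986·0.7071 = 110.5492

110.55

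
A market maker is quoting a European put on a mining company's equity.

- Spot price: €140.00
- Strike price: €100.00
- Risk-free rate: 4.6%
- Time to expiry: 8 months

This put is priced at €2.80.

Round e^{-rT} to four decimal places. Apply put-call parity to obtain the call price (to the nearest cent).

€45.82

exp(−rT) = exp(−0.046·0.6667) = 0.9698
Put-call parity: C − P = S − K·e^(−rT) = 140 − 100·0.9698 = 140 − 96.9800 = 43.0200
C = P + (C − P) = 2.80 + (43.0200) = 45.8200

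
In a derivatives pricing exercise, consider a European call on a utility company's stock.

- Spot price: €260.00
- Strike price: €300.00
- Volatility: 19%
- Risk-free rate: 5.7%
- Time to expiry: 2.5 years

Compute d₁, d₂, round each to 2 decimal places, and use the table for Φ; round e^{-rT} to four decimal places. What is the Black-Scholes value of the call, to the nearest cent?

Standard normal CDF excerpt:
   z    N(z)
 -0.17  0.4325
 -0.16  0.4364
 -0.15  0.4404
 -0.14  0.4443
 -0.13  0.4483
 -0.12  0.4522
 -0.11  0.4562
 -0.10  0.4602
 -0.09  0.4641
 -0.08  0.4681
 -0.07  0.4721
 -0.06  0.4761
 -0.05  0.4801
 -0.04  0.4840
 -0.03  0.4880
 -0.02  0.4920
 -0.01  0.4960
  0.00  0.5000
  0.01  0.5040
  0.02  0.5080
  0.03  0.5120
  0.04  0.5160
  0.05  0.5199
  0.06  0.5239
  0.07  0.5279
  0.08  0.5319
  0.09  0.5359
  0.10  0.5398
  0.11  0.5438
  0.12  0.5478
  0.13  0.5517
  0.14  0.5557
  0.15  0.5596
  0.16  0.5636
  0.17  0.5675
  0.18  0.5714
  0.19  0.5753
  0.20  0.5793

€30.92

σ√T = 0.19 × 1.5811 = 0.3004
ln(S/K) + (r + σ²/2)T = ln(260/300) + (0.057 + 0.19²/2)·2.5 = -0.1431 + 0.1876 = 0.0445
d₁ = 0.0445 / 0.3004 = 0.1482 ≈ 0.15
d₂ = d₁ − σ√T = 0.1482 − 0.3004 = -0.1522 ≈ -0.15
e^(−rT) = e^(−0.057·2.5) = 0.8672
N(d₁) = N(0.15) = 0.5596;  N(d₂) = N(-0.15) = 0.4404
C = 260·0.5596 − 300·0.8672·0.4404 = 145.4960 − 114.5745 = 30.9215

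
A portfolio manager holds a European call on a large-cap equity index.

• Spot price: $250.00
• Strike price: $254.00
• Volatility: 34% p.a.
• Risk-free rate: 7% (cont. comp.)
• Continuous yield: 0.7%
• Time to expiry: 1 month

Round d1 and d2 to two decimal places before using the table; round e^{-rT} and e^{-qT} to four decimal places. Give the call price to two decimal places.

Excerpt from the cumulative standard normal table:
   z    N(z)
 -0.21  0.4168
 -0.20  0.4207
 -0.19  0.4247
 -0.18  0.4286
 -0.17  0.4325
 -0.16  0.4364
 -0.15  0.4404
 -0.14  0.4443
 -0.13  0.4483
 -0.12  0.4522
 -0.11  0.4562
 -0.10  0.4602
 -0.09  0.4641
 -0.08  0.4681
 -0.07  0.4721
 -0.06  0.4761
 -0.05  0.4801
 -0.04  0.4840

σ√T = 0.34·√0.08333 = 0.0981
d₁ = [ln(250/254) + (0.07 − 0.007 + ½·0.34²)·0.08333] / (σ√T) = (-0.0159 + 0.0101) / 0.0981 = -0.0592 ⇒ -0.06
d₂ = -0.0592 − 0.0981 = -0.1573 ⇒ -0.16
exp(−qT) = exp(−0.007·0.08333) = 0.9994;  exp(−rT) = exp(−0.07·0.08333) = 0.9942
C = 250·0.9994·N(-0.06) − 254·0.9942·N(-0.16) = 250·0.9994·0.4761 − 254·0.9942·0.4364 = 118.9536 − 110.2027 = 8.7509

$8.75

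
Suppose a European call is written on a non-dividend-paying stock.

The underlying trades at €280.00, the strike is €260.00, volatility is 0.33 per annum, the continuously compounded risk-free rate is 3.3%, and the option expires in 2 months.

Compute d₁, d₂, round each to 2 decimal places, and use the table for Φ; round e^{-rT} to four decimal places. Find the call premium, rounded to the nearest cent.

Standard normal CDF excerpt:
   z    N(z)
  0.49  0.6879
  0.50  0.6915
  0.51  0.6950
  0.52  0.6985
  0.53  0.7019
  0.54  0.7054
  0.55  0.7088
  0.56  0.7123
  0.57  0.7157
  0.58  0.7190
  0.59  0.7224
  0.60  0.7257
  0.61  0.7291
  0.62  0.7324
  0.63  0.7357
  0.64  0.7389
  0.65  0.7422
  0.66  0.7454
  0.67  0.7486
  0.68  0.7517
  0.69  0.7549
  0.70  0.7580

σ√T = 0.33 × 0.4082 = 0.1347
d₁ = [ln(280/260) + (0.033 + 0.33²/2)·0.1667] / 0.1347 = [0.0741 + 0.0146] / 0.1347 = 0.6583 → 0.66
d₂ = d₁ − σ√T = 0.6583 − 0.1347 = 0.5235 → 0.52
exp(−rT) = exp(−0.033·0.1667) = 0.9945
C = 280·N(0.66) − 260·0.9945·N(0.52) = 280·0.7454 − 260·0.9945·0.6985 = 208.7120 − 180.6111 = 28.1009

€28.10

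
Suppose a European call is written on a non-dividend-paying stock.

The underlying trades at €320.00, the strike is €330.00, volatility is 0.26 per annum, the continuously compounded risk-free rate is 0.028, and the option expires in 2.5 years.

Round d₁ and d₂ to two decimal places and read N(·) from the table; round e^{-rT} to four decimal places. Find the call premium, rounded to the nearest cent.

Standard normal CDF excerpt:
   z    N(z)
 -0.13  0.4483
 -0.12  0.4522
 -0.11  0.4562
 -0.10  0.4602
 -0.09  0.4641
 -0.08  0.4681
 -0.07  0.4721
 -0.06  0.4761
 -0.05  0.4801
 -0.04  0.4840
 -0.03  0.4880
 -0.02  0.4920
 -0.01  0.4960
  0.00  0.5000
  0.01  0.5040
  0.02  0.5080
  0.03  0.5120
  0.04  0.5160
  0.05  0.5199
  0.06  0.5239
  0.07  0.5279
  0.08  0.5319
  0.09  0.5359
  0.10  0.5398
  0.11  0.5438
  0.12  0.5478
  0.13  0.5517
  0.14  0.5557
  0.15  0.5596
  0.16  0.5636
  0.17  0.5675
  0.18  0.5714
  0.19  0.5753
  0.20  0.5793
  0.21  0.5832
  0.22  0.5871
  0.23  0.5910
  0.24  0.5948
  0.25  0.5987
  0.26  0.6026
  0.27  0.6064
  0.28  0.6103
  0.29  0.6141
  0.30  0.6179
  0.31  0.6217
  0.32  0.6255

€57.36

T = 2.5;  σ√T = 0.4111
d₁ = [ln(320/330) + (0.028 + 0.26²/2)·2.5] / 0.4111 = [-0.0308 + 0.1545] / 0.4111 = 0.3010 ⇒ 0.30
d₂ = d₁ − σ√T = 0.3010 − 0.4111 = -0.1101 ⇒ -0.11
exp(−rT) = exp(−0.028·2.5) = 0.9324
N(d₁) = N(0.30) = 0.6179;  N(d₂) = N(-0.11) = 0.4562
C = 320·0.6179 − 330·0.9324·0.4562 = 197.7280 − 140.3691 = 57.3589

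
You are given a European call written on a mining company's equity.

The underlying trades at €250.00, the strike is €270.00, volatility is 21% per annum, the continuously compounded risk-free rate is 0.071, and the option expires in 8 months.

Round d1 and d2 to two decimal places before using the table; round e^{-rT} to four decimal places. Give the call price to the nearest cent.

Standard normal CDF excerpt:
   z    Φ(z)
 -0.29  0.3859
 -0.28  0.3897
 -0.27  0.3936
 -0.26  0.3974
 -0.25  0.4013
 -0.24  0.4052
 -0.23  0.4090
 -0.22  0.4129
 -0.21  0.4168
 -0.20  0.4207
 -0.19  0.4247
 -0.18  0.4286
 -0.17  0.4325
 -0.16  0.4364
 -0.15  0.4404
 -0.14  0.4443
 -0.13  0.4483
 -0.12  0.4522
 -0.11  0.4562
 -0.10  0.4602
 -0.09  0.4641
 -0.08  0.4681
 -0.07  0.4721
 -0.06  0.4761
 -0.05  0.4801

€13.68

σ√T = 0.21 × 0.8165 = 0.1715
d₁ = [ln(250/270) + (0.071 + 0.21²/2)·0.6667] / 0.1715 = [-0.0770 + 0.0620] / 0.1715 = -0.0871 which rounds to -0.09
d₂ = d₁ − σ√T = -0.0871 − 0.1715 = -0.2585 which rounds to -0.26
e^(−rT) = e^(−0.071·0.6667) = 0.9538
N(d₁) = N(-0.09) = 0.4641;  N(d₂) = N(-0.26) = 0.3974
C = 250·0.4641 − 270·0.9538·0.3974 = 116.0250 − 102.3408 = 13.6842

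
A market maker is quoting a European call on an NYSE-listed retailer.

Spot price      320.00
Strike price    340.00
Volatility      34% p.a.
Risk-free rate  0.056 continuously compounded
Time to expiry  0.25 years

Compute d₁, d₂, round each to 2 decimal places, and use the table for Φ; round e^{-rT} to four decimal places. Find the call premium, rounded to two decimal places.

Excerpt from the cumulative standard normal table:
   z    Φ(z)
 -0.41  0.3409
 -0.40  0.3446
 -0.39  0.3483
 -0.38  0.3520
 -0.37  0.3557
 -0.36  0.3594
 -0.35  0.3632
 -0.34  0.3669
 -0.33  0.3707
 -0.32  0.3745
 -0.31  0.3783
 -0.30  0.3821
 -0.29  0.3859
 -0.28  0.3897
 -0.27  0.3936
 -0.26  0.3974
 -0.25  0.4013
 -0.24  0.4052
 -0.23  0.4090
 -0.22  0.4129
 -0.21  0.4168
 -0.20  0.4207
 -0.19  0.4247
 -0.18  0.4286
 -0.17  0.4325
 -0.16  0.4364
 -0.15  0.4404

15.41

σ√T = 0.34·√0.25 = 0.1700
d₁ = [ln(320/340) + (0.056 + ½·0.34²)·0.25] / (σ√T) = (-0.0606 + 0.0285) / 0.1700 = -0.1893 ⇒ -0.19
d₂ = -0.1893 − 0.1700 = -0.3593 ⇒ -0.36
exp(−rT) = exp(−0.056·0.25) = 0.9861
N(d₁) = N(-0.19) = 0.4247;  N(d₂) = N(-0.36) = 0.3594
C = 320·0.4247 − 340·0.9861·0.3594 = 135.9040 − 120.4975 = 15.4065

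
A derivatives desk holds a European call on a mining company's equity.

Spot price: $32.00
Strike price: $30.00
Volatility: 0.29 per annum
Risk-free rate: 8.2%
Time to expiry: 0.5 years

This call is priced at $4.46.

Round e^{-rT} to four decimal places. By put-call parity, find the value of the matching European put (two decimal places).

$1.25

exp(−rT) = exp(−0.082·0.5) = 0.9598
Put-call parity: C − P = S − K·e^(−rT) = 32 − 30·0.9598 = 32 − 28.7940 = 3.2060
P = C − (C − P) = 4.46 − (3.2060) = 1.2540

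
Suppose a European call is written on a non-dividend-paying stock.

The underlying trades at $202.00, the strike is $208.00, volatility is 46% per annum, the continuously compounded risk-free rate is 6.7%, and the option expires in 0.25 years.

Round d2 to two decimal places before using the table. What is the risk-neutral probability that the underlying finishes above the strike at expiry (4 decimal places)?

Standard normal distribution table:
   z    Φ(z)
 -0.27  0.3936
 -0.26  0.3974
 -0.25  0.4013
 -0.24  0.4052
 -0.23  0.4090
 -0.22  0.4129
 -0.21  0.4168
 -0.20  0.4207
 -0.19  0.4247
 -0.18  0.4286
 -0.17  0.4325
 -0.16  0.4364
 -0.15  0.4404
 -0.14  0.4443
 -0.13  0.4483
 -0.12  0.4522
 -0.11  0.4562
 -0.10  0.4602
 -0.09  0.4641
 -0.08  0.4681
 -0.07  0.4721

0.4325

σ√T = 0.46 × 0.5000 = 0.2300
d₁ = [ln(202/208) + (0.067 + ½·0.46²)·0.25] / (σ√T) = (-0.0293 + 0.0432) / 0.2300 = 0.0606 ≈ 0.06
d₂ = 0.0606 − 0.2300 = -0.1694 ≈ -0.17
Risk-neutral Pr[S_T > K] = N(d₂) = N(-0.17) = 0.4325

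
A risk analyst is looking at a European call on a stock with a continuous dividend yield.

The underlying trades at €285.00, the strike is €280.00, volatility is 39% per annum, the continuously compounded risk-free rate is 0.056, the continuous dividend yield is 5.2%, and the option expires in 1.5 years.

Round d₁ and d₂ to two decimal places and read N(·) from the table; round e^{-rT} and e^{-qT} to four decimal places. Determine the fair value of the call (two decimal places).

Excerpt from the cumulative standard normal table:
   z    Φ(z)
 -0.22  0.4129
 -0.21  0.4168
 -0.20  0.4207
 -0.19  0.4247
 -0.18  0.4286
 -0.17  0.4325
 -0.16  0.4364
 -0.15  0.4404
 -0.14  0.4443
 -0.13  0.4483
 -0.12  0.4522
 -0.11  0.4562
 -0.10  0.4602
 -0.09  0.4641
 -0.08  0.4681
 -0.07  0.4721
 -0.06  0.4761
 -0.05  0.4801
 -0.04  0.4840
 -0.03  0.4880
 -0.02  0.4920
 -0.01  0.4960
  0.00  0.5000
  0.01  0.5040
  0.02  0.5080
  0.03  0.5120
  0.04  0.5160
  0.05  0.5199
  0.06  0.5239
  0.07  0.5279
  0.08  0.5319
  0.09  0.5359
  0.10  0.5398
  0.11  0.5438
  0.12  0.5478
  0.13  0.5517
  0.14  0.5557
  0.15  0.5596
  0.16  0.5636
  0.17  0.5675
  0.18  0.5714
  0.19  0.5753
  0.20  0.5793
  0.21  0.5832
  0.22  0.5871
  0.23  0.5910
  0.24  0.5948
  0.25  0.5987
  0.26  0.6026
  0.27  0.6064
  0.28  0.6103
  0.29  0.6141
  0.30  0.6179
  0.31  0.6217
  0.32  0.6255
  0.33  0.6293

€52.56

σ√T = 0.39·√1.5 = 0.4777
d₁ = [ln(285/280) + (0.056 − 0.052 + 0.39²/2)·1.5] / 0.4777 = [0.0177 + 0.1201] / 0.4777 = 0.2884 which rounds to 0.29
d₂ = d₁ − σ√T = 0.2884 − 0.4777 = -0.1892 which rounds to -0.19
e^(−qT) = e^(−0.052·1.5) = 0.9250;  e^(−rT) = e^(−0.056·1.5) = 0.9194
N(d₁) = N(0.29) = 0.6141;  N(d₂) = N(-0.19) = 0.4247
C = 285·0.9250·0.6141 − 280·0.9194·0.4247 = 161.8921 − 109.3314 = 52.5607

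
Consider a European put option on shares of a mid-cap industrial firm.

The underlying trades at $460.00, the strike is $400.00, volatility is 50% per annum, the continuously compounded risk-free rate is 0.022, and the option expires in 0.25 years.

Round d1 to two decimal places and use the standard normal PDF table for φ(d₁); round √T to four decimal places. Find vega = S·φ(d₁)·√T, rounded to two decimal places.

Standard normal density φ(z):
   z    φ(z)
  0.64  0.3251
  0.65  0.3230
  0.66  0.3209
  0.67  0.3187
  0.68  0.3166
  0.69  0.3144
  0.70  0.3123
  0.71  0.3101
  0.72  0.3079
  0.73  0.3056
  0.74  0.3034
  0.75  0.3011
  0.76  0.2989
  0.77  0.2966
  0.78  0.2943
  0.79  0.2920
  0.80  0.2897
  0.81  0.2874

71.32

T = 0.25;  σ√T = 0.2500
d₁ = [ln(460/400) + (0.022 + 0.5²/2)·0.25] / 0.2500 = [0.1398 + 0.0367] / 0.2500 = 0.7060 ⇒ 0.71
√T = √0.25 = 0.5000
φ(d₁) = φ(0.71) = 0.3101
vega = S·φ(d₁)·√T = 460·0.3101·0.5000 = 71.3230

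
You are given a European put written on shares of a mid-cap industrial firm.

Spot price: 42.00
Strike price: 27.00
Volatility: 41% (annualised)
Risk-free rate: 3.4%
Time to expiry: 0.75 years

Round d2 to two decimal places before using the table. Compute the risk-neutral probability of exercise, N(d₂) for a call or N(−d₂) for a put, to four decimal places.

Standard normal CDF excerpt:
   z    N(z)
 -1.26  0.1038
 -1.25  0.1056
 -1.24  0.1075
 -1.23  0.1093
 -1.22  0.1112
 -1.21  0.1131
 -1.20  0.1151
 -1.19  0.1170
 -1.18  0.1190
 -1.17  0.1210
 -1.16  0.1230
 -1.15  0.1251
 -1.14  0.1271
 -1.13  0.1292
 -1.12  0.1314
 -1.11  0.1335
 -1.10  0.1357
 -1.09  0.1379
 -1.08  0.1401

T = 0.75;  σ√T = 0.3551
d₁ = [ln(42/27) + (0.034 + 0.41²/2)·0.75] / 0.3551 = [0.4418 + 0.0885] / 0.3551 = 1.4937 ≈ 1.49
d₂ = d₁ − σ√T = 1.4937 − 0.3551 = 1.1386 ≈ 1.14
Risk-neutral Pr[S_T < K] = N(−d₂) = N(-1.14) = 0.1271

0.1271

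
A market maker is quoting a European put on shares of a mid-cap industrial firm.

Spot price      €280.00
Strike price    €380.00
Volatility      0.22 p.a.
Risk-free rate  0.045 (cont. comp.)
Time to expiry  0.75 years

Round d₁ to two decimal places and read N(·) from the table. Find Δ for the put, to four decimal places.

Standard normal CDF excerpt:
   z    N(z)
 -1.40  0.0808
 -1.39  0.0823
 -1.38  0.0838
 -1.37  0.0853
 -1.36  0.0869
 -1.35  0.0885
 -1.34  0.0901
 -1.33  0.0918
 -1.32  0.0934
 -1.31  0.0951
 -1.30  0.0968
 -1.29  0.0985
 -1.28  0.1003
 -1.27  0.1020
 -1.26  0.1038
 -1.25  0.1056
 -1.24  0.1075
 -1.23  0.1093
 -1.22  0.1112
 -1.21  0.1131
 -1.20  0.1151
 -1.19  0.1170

-0.9082

σ√T = 0.22 × 0.8660 = 0.1905
d₁ = [ln(280/380) + (0.045 + ½·0.22²)·0.75] / (σ√T) = (-0.3054 + 0.0519) / 0.1905 = -1.3304 which rounds to -1.33
N(d₁) = N(-1.33) = 0.0918
Δ_put = N(d₁) − 1 = 0.0918 − 1 = -0.9082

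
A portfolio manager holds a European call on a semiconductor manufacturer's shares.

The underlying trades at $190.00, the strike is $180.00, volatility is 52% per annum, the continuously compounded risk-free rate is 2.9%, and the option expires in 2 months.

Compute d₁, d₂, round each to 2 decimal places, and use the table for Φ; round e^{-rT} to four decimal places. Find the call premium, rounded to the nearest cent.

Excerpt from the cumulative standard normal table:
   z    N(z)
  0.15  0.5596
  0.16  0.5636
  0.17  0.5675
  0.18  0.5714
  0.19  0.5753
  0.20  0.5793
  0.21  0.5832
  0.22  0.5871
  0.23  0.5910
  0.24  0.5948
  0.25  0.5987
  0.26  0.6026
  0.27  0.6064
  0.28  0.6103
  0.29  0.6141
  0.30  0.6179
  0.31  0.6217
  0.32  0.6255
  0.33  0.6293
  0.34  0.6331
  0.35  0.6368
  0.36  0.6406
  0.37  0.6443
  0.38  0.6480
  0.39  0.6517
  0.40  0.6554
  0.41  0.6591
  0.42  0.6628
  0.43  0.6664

$21.46

σ√T = 0.52 × 0.4082 = 0.2123
d₁ = [ln(190/180) + (0.029 + ½·0.52²)·0.1667] / (σ√T) = (0.0541 + 0.0274) / 0.2123 = 0.3836 ⇒ 0.38
d₂ = 0.3836 − 0.2123 = 0.1713 ⇒ 0.17
e^(−rT) = e^(−0.029·0.1667) = 0.9952
N(d₁) = N(0.38) = 0.6480;  N(d₂) = N(0.17) = 0.5675
C = 190·0.6480 − 180·0.9952·0.5675 = 123.1200 − 101.6597 = 21.4603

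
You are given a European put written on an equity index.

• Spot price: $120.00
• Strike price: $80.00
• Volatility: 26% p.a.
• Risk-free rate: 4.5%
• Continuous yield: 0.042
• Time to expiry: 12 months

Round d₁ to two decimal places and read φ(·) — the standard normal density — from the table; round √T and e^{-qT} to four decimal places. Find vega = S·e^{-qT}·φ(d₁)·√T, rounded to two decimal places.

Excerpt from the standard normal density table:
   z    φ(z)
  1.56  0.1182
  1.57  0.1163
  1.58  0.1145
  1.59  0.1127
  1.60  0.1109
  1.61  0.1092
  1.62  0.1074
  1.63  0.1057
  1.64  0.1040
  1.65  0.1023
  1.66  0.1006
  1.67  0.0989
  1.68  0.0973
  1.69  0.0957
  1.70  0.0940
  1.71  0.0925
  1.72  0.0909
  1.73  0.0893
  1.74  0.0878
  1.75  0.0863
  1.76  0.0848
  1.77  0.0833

10.82

σ√T = 0.26 × 1.0000 = 0.2600
d₁ = [ln(120/80) + (0.045 − 0.042 + ½·0.26²)·1] / (σ√T) = (0.4055 + 0.0368) / 0.2600 = 1.7010 → 1.70
√T = √1 = 1.0000
φ(d₁) = φ(1.70) = 0.0940
exp(−qT) = exp(−0.042·1) = 0.9589
vega = S·exp(−qT)·φ(d₁)·√T = 120·0.9589·0.0940·1.0000 = 10.8164
(The call has the same vega.)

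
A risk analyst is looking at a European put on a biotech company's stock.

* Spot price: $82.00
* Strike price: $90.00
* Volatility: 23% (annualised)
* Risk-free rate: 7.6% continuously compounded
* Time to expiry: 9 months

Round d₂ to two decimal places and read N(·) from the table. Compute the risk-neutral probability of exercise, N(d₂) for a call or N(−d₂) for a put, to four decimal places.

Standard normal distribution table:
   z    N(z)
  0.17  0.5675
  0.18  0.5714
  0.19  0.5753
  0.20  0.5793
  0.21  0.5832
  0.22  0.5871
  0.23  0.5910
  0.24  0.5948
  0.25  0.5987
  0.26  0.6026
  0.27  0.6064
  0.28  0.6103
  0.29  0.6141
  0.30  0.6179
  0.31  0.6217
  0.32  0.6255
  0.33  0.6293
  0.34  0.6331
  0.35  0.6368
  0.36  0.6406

0.6103

σ√T = 0.23·√0.75 = 0.1992
ln(S/K) + (r + σ²/2)T = ln(82/90) + (0.076 + 0.23²/2)·0.75 = -0.0931 + 0.0768 = -0.0163
d₁ = -0.0163 / 0.1992 = -0.0816 which rounds to -0.08
d₂ = d₁ − σ√T = -0.0816 − 0.1992 = -0.2808 which rounds to -0.28
Risk-neutral Pr[S_T < K] = N(−d₂) = N(0.28) = 0.6103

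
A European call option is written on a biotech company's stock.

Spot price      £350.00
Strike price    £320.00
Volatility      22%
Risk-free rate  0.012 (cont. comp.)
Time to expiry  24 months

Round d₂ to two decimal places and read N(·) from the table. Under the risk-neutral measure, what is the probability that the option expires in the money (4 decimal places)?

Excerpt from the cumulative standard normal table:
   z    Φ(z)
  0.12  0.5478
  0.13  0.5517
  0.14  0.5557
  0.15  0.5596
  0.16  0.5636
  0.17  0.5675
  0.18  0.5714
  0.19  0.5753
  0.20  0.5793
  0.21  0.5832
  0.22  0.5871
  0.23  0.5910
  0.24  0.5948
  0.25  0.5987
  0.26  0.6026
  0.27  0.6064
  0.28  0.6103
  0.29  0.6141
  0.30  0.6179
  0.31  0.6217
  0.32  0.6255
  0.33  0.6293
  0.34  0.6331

σ√T = 0.22·√2 = 0.3111
d₁ = [ln(350/320) + (0.012 + ½·0.22²)·2] / (σ√T) = (0.0896 + 0.0724) / 0.3111 = 0.5207 which rounds to 0.52
d₂ = 0.5207 − 0.3111 = 0.2096 which rounds to 0.21
Risk-neutral Pr[S_T > K] = N(d₂) = N(0.21) = 0.5832

0.5832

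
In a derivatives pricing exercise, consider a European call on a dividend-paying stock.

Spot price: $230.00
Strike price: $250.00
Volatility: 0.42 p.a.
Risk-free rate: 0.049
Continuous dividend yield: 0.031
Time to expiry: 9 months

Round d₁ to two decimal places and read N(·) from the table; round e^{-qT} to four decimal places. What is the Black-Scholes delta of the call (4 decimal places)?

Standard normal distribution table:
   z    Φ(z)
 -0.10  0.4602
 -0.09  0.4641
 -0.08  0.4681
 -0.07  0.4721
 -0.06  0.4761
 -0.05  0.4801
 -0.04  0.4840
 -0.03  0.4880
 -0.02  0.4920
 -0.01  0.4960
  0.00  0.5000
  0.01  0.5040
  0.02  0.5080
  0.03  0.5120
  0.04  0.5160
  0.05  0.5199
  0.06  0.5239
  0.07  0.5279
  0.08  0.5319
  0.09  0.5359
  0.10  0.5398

T = 0.75;  σ√T = 0.3637
d₁ = [ln(230/250) + (0.049 − 0.031 + 0.42²/2)·0.75] / 0.3637 = [-0.0834 + 0.0796] / 0.3637 = -0.0103 ⇒ -0.01
N(d₁) = N(-0.01) = 0.4960
Δ_call = exp(−qT)·N(d₁) = 0.9770·0.4960 = 0.4846

0.4846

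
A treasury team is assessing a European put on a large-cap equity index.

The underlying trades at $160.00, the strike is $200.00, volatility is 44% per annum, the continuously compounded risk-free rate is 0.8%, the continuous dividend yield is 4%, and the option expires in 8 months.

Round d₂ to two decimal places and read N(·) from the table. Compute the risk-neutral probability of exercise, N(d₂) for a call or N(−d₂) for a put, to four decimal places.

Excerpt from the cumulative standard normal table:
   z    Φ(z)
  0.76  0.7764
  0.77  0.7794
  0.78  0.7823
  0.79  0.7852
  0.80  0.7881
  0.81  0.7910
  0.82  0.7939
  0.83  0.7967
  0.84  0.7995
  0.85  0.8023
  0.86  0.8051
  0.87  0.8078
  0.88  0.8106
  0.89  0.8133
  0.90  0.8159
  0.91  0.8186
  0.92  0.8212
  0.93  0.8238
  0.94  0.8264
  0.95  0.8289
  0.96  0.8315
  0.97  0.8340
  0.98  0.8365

0.8051

T = 0.6667;  σ√T = 0.3593
d₁ = [ln(160/200) + (0.008 − 0.04 + ½·0.44²)·0.6667] / (σ√T) = (-0.2231 + 0.0432) / 0.3593 = -0.5009 → -0.50
d₂ = -0.5009 − 0.3593 = -0.8601 → -0.86
Risk-neutral Pr[S_T < K] = N(−d₂) = N(0.86) = 0.8051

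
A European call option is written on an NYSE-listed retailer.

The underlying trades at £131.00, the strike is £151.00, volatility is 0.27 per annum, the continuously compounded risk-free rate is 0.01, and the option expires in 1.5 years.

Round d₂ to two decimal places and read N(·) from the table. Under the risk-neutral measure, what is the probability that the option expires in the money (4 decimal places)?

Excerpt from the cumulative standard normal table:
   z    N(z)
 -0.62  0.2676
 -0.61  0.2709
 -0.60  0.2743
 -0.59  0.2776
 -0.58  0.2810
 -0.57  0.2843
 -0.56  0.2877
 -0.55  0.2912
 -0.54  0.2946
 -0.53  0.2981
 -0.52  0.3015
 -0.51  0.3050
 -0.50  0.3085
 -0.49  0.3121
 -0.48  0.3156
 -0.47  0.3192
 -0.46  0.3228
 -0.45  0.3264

0.2912

σ√T = 0.27·√1.5 = 0.3307
ln(S/K) + (r + σ²/2)T = ln(131/151) + (0.01 + 0.27²/2)·1.5 = -0.1421 + 0.0697 = -0.0724
d₁ = -0.0724 / 0.3307 = -0.2190 which rounds to -0.22
d₂ = d₁ − σ√T = -0.2190 − 0.3307 = -0.5496 which rounds to -0.55
Pr(exercise) under Q = N(d₂) = 0.2912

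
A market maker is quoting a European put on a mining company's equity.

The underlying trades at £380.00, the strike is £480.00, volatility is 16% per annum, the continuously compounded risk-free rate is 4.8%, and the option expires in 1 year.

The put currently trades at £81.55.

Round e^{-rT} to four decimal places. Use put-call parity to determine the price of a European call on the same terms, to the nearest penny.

£4.06

exp(−rT) = exp(−0.048·1) = 0.9531
Put-call parity: C − P = S − K·e^(−rT) = 380 − 480·0.9531 = 380 − 457.4880 = -77.4880
C = P + (C − P) = 81.55 + (-77.4880) = 4.0620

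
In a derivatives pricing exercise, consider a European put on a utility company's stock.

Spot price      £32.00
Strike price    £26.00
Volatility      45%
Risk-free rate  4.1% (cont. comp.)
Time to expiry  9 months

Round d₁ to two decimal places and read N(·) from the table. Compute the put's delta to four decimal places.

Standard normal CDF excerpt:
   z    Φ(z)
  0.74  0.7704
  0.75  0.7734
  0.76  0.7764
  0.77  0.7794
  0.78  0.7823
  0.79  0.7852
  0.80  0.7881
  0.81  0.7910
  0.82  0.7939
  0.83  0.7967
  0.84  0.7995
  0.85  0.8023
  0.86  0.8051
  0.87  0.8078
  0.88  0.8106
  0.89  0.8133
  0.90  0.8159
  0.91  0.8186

σ√T = 0.45 × 0.8660 = 0.3897
d₁ = [ln(32/26) + (0.041 + 0.45²/2)·0.75] / 0.3897 = [0.2076 + 0.1067] / 0.3897 = 0.8066 ≈ 0.81
N(d₁) = N(0.81) = 0.7910
Δ_put = N(d₁) − 1 = 0.7910 − 1 = -0.2090

-0.2090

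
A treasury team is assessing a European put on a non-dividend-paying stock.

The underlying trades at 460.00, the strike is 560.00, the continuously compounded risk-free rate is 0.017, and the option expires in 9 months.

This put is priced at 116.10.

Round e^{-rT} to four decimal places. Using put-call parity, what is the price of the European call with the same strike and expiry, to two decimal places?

23.21

e^(−rT) = e^(−0.017·0.75) = 0.9873
Put-call parity: C − P = S − K·e^(−rT) = 460 − 560·0.9873 = 460 − 552.8880 = -92.8880
C = P + (C − P) = 116.10 + (-92.8880) = 23.2120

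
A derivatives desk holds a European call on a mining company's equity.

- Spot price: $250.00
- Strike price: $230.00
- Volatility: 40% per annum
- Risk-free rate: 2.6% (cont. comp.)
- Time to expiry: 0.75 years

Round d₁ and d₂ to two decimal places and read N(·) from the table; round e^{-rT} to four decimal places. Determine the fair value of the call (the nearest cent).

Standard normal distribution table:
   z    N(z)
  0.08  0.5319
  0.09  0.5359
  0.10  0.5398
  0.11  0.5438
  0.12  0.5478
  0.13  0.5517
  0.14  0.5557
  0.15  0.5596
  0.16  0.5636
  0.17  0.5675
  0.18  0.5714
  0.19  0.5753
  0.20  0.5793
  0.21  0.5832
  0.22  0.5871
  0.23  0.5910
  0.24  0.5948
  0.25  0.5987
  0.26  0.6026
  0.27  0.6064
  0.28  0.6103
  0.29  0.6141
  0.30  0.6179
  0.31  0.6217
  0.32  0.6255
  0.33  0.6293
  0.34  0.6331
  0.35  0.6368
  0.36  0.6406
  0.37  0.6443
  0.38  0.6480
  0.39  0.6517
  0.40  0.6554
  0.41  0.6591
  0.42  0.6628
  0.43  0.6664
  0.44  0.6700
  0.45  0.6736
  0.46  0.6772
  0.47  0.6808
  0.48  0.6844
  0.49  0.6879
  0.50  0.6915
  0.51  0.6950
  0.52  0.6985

$46.64

σ√T = 0.4·√0.75 = 0.3464
d₁ = [ln(250/230) + (0.026 + 0.4²/2)·0.75] / 0.3464 = [0.0834 + 0.0795] / 0.3464 = 0.4702 ≈ 0.47
d₂ = d₁ − σ√T = 0.4702 − 0.3464 = 0.1238 ≈ 0.12
exp(−rT) = exp(−0.026·0.75) = 0.9807
N(d₁) = N(0.47) = 0.6808;  N(d₂) = N(0.12) = 0.5478
C = 250·0.6808 − 230·0.9807·0.5478 = 170.2000 − 123.5623 = 46.6377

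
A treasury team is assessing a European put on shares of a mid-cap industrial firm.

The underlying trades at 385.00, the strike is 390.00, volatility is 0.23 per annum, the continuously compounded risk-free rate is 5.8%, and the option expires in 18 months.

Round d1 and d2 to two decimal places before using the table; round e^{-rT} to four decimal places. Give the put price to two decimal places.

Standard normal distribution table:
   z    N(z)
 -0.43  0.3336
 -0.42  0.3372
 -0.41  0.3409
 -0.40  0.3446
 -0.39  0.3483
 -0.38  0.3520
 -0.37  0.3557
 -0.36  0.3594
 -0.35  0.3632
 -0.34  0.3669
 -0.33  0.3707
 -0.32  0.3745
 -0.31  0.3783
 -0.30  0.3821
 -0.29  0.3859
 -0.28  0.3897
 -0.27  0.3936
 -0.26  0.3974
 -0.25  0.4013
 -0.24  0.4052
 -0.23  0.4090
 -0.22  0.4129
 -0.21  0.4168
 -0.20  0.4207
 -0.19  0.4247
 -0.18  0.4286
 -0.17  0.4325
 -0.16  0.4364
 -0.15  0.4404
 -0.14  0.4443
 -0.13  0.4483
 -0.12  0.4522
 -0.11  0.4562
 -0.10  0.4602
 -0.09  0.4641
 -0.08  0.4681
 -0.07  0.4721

σ√T = 0.23 × 1.2247 = 0.2817
d₁ = [ln(385/390) + (0.058 + 0.23²/2)·1.5] / 0.2817 = [-0.0129 + 0.1267] / 0.2817 = 0.4039 ≈ 0.40
d₂ = d₁ − σ√T = 0.4039 − 0.2817 = 0.1222 ≈ 0.12
e^(−rT) = e^(−0.058·1.5) = 0.9167
P = 390·0.9167·N(-0.12) − 385·N(-0.40) = 390·0.9167·0.4522 − 385·0.3446 = 161.6674 − 132.6710 = 28.9964

29.00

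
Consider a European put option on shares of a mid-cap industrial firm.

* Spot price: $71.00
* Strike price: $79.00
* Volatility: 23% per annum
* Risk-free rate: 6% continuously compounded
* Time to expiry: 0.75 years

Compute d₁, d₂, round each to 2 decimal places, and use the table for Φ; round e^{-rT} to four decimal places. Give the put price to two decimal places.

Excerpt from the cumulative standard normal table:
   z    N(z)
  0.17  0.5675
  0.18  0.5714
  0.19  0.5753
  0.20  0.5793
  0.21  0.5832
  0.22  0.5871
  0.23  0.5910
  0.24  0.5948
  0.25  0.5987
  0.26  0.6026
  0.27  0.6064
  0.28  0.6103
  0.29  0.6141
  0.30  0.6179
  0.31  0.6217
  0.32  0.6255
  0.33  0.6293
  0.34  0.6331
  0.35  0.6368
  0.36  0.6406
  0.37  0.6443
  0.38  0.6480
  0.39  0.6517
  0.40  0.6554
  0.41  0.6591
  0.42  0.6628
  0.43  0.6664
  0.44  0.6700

$8.37

σ√T = 0.23 × 0.8660 = 0.1992
d₁ = [ln(71/79) + (0.06 + 0.23²/2)·0.75] / 0.1992 = [-0.1068 + 0.0648] / 0.1992 = -0.2105 → -0.21
d₂ = d₁ − σ√T = -0.2105 − 0.1992 = -0.4097 → -0.41
e^(−rT) = e^(−0.06·0.75) = 0.9560
N(−d₂) = N(0.41) = 0.6591;  N(−d₁) = N(0.21) = 0.5832
P = 79·0.9560·0.6591 − 71·0.5832 = 49.7779 − 41.4072 = 8.3707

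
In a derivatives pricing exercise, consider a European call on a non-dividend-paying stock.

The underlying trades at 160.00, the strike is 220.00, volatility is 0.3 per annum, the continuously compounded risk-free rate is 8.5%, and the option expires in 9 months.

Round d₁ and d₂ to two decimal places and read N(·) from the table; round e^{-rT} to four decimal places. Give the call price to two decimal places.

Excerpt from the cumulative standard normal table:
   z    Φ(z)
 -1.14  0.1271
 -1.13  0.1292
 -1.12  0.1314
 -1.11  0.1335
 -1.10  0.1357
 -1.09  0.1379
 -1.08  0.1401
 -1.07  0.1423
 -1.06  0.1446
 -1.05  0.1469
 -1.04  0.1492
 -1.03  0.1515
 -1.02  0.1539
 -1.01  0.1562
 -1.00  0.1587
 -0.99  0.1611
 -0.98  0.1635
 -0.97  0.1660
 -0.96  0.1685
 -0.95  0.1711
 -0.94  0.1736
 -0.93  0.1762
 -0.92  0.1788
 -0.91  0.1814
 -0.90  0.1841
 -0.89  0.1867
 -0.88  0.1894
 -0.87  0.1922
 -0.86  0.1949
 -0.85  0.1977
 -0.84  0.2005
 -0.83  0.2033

σ√T = 0.3 × 0.8660 = 0.2598
d₁ = [ln(160/220) + (0.085 + ½·0.3²)·0.75] / (σ√T) = (-0.3185 + 0.0975) / 0.2598 = -0.8505 which rounds to -0.85
d₂ = -0.8505 − 0.2598 = -1.1103 which rounds to -1.11
exp(−rT) = exp(−0.085·0.75) = 0.9382
N(d₁) = N(-0.85) = 0.1977;  N(d₂) = N(-1.11) = 0.1335
C = 160·0.1977 − 220·0.9382·0.1335 = 31.6320 − 27.5549 = 4.0771

4.08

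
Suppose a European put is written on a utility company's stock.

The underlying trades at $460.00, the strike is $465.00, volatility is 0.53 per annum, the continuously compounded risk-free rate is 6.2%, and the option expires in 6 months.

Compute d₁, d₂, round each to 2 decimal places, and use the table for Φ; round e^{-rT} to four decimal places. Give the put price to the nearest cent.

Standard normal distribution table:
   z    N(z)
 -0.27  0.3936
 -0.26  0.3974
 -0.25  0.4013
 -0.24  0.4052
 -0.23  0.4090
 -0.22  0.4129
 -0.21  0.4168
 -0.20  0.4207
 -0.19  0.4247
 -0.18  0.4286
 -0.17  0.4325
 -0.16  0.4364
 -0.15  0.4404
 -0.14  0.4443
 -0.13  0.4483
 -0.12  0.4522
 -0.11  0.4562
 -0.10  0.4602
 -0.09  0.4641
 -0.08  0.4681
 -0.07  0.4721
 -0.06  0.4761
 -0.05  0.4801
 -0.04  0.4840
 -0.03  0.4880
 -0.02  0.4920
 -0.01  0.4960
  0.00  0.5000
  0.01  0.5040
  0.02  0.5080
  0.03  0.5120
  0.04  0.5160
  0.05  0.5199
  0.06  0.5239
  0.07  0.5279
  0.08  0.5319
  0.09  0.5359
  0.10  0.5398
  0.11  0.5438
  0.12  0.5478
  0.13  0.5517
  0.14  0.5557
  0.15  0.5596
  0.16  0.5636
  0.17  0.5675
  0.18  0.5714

σ√T = 0.53·√0.5 = 0.3748
d₁ = [ln(460/465) + (0.062 + 0.53²/2)·0.5] / 0.3748 = [-0.0108 + 0.1012] / 0.3748 = 0.2413 → 0.24
d₂ = d₁ − σ√T = 0.2413 − 0.3748 = -0.1335 → -0.13
e^(−rT) = e^(−0.062·0.5) = 0.9695
N(−d₂) = N(0.13) = 0.5517;  N(−d₁) = N(-0.24) = 0.4052
P = 465·0.9695·0.5517 − 460·0.4052 = 248.7160 − 186.3920 = 62.3240

$62.32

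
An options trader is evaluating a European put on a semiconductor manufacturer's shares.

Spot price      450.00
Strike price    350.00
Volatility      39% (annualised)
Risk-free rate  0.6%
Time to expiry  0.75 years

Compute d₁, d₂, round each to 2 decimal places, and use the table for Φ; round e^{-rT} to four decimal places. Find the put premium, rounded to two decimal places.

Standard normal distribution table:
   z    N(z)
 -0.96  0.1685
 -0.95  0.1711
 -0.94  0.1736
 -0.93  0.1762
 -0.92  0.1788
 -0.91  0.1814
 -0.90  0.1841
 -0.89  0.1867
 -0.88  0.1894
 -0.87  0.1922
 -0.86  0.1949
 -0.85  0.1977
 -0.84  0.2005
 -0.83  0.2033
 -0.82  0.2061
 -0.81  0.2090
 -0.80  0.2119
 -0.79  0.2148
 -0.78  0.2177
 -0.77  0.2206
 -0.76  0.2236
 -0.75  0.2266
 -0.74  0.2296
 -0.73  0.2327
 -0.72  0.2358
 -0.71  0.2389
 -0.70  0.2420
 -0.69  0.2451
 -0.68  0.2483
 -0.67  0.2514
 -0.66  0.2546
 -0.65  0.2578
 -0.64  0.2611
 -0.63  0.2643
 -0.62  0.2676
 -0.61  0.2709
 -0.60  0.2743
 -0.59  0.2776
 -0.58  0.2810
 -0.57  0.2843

17.43

T = 0.75;  σ√T = 0.3377
d₁ = [ln(450/350) + (0.006 + ½·0.39²)·0.75] / (σ√T) = (0.2513 + 0.0615) / 0.3377 = 0.9263 which rounds to 0.93
d₂ = 0.9263 − 0.3377 = 0.5885 which rounds to 0.59
exp(−rT) = exp(−0.006·0.75) = 0.9955
P = 350·0.9955·N(-0.59) − 450·N(-0.93) = 350·0.9955·0.2776 − 450·0.1762 = 96.7228 − 79.2900 = 17.4328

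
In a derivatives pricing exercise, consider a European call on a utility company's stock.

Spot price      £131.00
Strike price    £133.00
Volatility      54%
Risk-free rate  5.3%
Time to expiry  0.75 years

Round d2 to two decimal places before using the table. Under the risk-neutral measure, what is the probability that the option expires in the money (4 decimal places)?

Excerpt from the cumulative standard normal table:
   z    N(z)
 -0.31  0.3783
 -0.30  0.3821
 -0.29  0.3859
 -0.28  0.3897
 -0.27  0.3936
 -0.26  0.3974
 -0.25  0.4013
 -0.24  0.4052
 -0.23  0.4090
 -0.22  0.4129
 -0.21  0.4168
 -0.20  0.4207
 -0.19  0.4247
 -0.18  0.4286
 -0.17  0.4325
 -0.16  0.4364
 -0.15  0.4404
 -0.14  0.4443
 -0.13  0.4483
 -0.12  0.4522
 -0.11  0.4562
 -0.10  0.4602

0.4286

T = 0.75;  σ√T = 0.4677
d₁ = [ln(131/133) + (0.053 + ½·0.54²)·0.75] / (σ√T) = (-0.0152 + 0.1491) / 0.4677 = 0.2864 ≈ 0.29
d₂ = 0.2864 − 0.4677 = -0.1812 ≈ -0.18
Pr(exercise) under Q = N(d₂) = 0.4286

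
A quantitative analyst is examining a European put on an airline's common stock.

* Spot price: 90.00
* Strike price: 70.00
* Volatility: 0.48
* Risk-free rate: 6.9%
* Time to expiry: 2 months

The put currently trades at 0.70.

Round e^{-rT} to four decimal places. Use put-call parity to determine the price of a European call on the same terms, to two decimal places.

21.50

exp(−rT) = exp(−0.069·0.1667) = 0.9886
Put-call parity: C − P = S − K·e^(−rT) = 90 − 70·0.9886 = 90 − 69.2020 = 20.7980
C = P + (C − P) = 0.70 + (20.7980) = 21.4980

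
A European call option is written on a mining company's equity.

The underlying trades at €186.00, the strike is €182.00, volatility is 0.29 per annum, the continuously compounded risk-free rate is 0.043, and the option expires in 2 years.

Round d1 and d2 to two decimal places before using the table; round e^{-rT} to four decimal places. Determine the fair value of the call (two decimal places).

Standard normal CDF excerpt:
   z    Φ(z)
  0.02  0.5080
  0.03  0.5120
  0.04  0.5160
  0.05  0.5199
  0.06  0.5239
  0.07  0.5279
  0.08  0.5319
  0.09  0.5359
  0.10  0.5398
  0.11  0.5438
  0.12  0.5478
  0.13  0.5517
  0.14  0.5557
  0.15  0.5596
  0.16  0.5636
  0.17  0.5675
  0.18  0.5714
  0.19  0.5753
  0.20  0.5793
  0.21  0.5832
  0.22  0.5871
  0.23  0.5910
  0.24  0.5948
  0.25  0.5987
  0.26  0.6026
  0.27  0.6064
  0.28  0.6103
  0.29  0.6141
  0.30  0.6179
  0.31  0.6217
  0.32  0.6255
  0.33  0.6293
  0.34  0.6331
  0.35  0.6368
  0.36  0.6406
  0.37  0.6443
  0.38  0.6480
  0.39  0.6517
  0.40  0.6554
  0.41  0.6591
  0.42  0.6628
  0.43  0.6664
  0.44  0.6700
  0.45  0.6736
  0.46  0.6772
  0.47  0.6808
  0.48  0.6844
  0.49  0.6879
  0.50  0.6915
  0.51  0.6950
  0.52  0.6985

σ√T = 0.29·√2 = 0.4101
d₁ = [ln(186/182) + (0.043 + 0.29²/2)·2] / 0.4101 = [0.0217 + 0.1701] / 0.4101 = 0.4678 ≈ 0.47
d₂ = d₁ − σ√T = 0.4678 − 0.4101 = 0.0576 ≈ 0.06
e^(−rT) = e^(−0.043·2) = 0.9176
N(d₁) = N(0.47) = 0.6808;  N(d₂) = N(0.06) = 0.5239
C = 186·0.6808 − 182·0.9176·0.5239 = 126.6288 − 87.4930 = 39.1358

€39.14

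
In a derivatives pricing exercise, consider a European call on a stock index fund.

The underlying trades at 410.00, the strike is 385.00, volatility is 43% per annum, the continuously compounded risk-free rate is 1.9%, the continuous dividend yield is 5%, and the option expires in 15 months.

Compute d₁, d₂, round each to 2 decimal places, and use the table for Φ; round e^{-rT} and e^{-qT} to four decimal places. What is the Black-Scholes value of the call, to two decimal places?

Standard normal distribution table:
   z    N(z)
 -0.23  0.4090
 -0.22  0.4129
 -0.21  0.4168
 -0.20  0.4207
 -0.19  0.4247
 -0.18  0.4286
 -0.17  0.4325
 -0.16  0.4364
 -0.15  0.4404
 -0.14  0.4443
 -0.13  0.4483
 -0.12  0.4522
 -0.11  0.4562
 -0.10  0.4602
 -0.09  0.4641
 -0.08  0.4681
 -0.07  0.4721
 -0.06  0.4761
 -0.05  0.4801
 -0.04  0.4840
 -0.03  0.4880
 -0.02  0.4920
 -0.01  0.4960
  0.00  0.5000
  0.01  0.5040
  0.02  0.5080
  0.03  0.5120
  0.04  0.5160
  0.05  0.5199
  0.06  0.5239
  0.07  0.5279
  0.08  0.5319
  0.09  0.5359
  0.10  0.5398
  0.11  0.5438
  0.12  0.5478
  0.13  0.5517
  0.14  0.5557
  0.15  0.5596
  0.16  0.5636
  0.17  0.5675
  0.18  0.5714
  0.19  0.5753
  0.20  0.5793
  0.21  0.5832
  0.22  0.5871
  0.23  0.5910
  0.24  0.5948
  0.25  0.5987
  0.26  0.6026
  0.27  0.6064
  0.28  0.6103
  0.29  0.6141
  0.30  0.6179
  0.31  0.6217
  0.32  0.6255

σ√T = 0.43 × 1.1180 = 0.4808
d₁ = [ln(410/385) + (0.019 − 0.05 + 0.43²/2)·1.25] / 0.4808 = [0.0629 + 0.0768] / 0.4808 = 0.2906 ⇒ 0.29
d₂ = d₁ − σ√T = 0.2906 − 0.4808 = -0.1901 ⇒ -0.19
exp(−qT) = exp(−0.05·1.25) = 0.9394;  exp(−rT) = exp(−0.019·1.25) = 0.9765
C = 410·0.9394·N(0.29) − 385·0.9765·N(-0.19) = 410·0.9394·0.6141 − 385·0.9765·0.4247 = 236.5231 − 159.6670 = 76.8560

76.86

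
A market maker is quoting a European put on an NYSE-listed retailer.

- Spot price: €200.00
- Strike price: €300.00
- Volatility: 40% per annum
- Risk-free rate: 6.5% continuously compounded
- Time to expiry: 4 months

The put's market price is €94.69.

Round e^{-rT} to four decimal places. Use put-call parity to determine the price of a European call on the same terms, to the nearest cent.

€1.11

exp(−rT) = exp(−0.065·0.3333) = 0.9786
Put-call parity: C − P = S − K·e^(−rT) = 200 − 300·0.9786 = 200 − 293.5800 = -93.5800
C = P + (C − P) = 94.69 + (-93.5800) = 1.1100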